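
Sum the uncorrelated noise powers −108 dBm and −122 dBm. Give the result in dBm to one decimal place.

Convert to linear, add, convert back:
P₁ = 1.58×10⁻¹⁴ W, P₂ = 6.31×10⁻¹⁶ W
P_tot = 1.65×10⁻¹⁴ W → 10 log₁₀(P_tot / 10⁻³) = −107.8 dBm

−107.8 dBm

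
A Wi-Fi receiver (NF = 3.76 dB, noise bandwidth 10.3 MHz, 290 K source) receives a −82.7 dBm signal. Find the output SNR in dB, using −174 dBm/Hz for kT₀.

17.4 dB

Noise floor: N = −174 + 10 log₁₀(B) + NF
10 log₁₀(1.03×10⁷) = 70.13 dB
N = −174 + 70.13 + 3.76 = −100.11 dBm
SNR = P_sig − N = −82.7 − (−100.11) = 17.41 dB → 17.4 dB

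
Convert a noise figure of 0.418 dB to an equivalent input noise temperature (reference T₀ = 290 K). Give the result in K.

F = 10^(0.418/10) = 1.10103
T_e = (F − 1)·T₀ = (1.10103 − 1) × 290 = 29.3 K

29.3 K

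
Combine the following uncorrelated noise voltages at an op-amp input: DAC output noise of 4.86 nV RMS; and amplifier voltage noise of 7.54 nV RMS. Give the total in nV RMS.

8.97 nV

Uncorrelated sources add in power (mean-square): V_tot = √(ΣV_i²)
V_tot = √[(4.86×10⁻⁹)² + (7.54×10⁻⁹)²] = 8.97×10⁻⁹ V = 8.97 nV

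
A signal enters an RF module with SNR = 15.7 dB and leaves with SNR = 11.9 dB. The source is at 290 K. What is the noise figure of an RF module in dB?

NF (dB) = SNR_in(dB) − SNR_out(dB) when the source is at T₀
NF = 15.7 − 11.9 = 3.8 dB

3.8 dB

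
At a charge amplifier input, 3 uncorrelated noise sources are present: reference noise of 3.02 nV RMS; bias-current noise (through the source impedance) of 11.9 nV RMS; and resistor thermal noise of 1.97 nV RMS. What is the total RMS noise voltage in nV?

Uncorrelated sources add in power (mean-square): V_tot = √(ΣV_i²)
V_tot = √[(3.02×10⁻⁹)² + (1.19×10⁻⁸)² + (1.97×10⁻⁹)²] = 1.24×10⁻⁸ V = 12.4 nV

12.4 nV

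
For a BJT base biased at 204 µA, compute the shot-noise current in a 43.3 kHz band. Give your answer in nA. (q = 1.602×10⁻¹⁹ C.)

1.68 nA

I_n = √(2qI·B)
2qI·B = 2 × 1.602×10⁻¹⁹ × 2.04×10⁻⁴ × 4.33×10⁴ = 2.83×10⁻¹⁸ A²
I_n = √(2.83×10⁻¹⁸) = 1.68×10⁻⁹ A = 1.68 nA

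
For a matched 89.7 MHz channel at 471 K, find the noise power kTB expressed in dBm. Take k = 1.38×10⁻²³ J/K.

−92.3 dBm

P_n = kTB = 1.38×10⁻²³ × 471 × 8.97×10⁷ = 5.83×10⁻¹³ W
In dBm: 10 log₁₀(5.83×10⁻¹³ / 10⁻³) = −92.3 dBm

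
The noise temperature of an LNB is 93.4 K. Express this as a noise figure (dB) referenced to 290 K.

1.21 dB

F = 1 + T_e/T₀ = 1 + 93.4/290 = 1.32207
NF = 10 log₁₀(1.32207) = 1.21 dB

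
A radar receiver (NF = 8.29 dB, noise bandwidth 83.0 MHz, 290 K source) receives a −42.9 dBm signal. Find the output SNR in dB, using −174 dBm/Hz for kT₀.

43.6 dB

Noise floor: N = −174 + 10 log₁₀(B) + NF
10 log₁₀(8.30×10⁷) = 79.19 dB
N = −174 + 79.19 + 8.29 = −86.52 dBm
SNR = P_sig − N = −42.9 − (−86.52) = 43.62 dB → 43.6 dB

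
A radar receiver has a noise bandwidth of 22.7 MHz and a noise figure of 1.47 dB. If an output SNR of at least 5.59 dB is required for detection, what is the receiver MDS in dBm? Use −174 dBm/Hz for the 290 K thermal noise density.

−93.4 dBm

Sensitivity = −174 + 10 log₁₀(B) + NF + SNR_min
= −174 + 73.56 + 1.47 + 5.59
= −93.38 dBm → −93.4 dBm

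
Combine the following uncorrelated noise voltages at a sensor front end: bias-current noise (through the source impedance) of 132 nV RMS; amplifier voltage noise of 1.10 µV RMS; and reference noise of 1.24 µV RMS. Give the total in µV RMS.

Uncorrelated sources add in power (mean-square): V_tot = √(ΣV_i²)
V_tot = √[(1.32×10⁻⁷)² + (1.10×10⁻⁶)² + (1.24×10⁻⁶)²] = 1.66×10⁻⁶ V = 1.66 µV

1.66 µV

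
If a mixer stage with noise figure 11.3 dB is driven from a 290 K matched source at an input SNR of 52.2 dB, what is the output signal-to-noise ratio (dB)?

40.9 dB

By definition F = SNR_in/SNR_out, so in dB: SNR_out = SNR_in − NF
SNR_out = 52.2 − 11.3 = 40.9 dB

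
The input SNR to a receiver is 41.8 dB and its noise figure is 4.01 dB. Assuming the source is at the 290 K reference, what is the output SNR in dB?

37.79 dB

By definition F = SNR_in/SNR_out, so in dB: SNR_out = SNR_in − NF
SNR_out = 41.8 − 4.01 = 37.79 dB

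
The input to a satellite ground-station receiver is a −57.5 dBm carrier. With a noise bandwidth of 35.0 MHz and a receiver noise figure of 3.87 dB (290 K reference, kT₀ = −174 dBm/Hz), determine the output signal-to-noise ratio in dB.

Noise floor: N = −174 + 10 log₁₀(B) + NF
10 log₁₀(3.50×10⁷) = 75.44 dB
N = −174 + 75.44 + 3.87 = −94.69 dBm
SNR = P_sig − N = −57.5 − (−94.69) = 37.19 dB → 37.2 dB

37.2 dB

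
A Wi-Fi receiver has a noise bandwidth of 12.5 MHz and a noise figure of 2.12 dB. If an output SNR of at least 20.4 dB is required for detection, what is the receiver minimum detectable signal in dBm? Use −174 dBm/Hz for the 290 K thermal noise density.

−80.5 dBm

Sensitivity = −174 + 10 log₁₀(B) + NF + SNR_min
= −174 + 70.97 + 2.12 + 20.4
= −80.51 dBm → −80.5 dBm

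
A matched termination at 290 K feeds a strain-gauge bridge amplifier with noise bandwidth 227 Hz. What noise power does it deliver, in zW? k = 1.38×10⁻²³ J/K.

908 zW

P_n = kTB = 1.38×10⁻²³ × 290 × 2.27×10² = 9.08×10⁻¹⁹ W = 908 zW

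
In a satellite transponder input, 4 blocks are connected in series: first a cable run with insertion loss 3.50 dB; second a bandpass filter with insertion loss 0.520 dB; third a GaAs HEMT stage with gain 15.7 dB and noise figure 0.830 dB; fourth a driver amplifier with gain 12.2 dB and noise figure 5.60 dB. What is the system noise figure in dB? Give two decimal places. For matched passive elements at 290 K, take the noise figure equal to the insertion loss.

5.10 dB

Convert to linear (a loss of L dB is a gain of −L dB): F_i = 10^(NF_i/10), G_i = 10^(G_i,dB/10)
  Stage 1: F_1 = 10^(3.50/10) = 2.239, G_1 = 10^(−3.50/10) = 0.4467
  Stage 2: F_2 = 10^(0.520/10) = 1.127, G_2 = 10^(−0.520/10) = 0.8872
  Stage 3: F_3 = 10^(0.830/10) = 1.211, G_3 = 10^(15.7/10) = 37.15
  Stage 4: F_4 = 10^(5.60/10) = 3.631, G_4 = 10^(12.2/10) = 16.60
Friis cascade:
  F = 2.239 + (1.127 − 1)/0.4467 + (1.211 − 1)/0.3963 + (3.631 − 1)/14.72 = 3.234
NF = 10 log₁₀(3.234) = 5.10 dB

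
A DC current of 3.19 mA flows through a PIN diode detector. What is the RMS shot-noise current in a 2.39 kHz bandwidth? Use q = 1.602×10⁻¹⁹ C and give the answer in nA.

I_n = √(2qI·B)
2qI·B = 2 × 1.602×10⁻¹⁹ × 3.19×10⁻³ × 2.39×10³ = 2.44×10⁻¹⁸ A²
I_n = √(2.44×10⁻¹⁸) = 1.56×10⁻⁹ A = 1.56 nA

1.56 nA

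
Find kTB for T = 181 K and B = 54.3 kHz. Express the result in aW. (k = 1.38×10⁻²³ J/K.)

136 aW

P_n = kTB = 1.38×10⁻²³ × 181 × 5.43×10⁴ = 1.36×10⁻¹⁶ W = 136 aW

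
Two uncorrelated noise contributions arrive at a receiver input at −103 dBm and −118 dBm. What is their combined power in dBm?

−102.9 dBm

Convert to linear, add, convert back:
P₁ = 5.01×10⁻¹⁴ W, P₂ = 1.58×10⁻¹⁵ W
P_tot = 5.17×10⁻¹⁴ W → 10 log₁₀(P_tot / 10⁻³) = −102.9 dBm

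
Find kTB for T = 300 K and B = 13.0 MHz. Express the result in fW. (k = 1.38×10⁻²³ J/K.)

53.8 fW

P_n = kTB = 1.38×10⁻²³ × 300 × 1.30×10⁷ = 5.38×10⁻¹⁴ W = 53.8 fW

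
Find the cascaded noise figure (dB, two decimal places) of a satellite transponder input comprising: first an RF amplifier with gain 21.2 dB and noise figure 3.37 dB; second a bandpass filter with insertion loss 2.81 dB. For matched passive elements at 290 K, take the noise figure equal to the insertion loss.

Convert to linear (a loss of L dB is a gain of −L dB): F_i = 10^(NF_i/10), G_i = 10^(G_i,dB/10)
  Stage 1: F_1 = 10^(3.37/10) = 2.173, G_1 = 10^(21.2/10) = 131.8
  Stage 2: F_2 = 10^(2.81/10) = 1.910, G_2 = 10^(−2.81/10) = 0.5236
Friis cascade:
  F = 2.173 + (1.910 − 1)/131.8 = 2.180
NF = 10 log₁₀(2.180) = 3.38 dB

3.38 dB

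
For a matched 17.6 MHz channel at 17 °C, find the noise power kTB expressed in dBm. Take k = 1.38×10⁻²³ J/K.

T = 17 °C + 273.15 = 290.15 K
P_n = kTB = 1.38×10⁻²³ × 290.15 × 1.76×10⁷ = 7.05×10⁻¹⁴ W
In dBm: 10 log₁₀(7.05×10⁻¹⁴ / 10⁻³) = −101.5 dBm

−101.5 dBm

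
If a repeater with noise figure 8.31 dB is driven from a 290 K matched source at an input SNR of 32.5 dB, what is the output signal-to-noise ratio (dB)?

By definition F = SNR_in/SNR_out, so in dB: SNR_out = SNR_in − NF
SNR_out = 32.5 − 8.31 = 24.19 dB

24.19 dB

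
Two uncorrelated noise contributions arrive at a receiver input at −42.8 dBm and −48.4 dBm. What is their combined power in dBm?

Convert to linear, add, convert back:
P₁ = 5.25×10⁻⁸ W, P₂ = 1.45×10⁻⁸ W
P_tot = 6.69×10⁻⁸ W → 10 log₁₀(P_tot / 10⁻³) = −41.7 dBm

−41.7 dBm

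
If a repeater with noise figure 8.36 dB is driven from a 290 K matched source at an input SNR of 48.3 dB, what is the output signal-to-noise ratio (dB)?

By definition F = SNR_in/SNR_out, so in dB: SNR_out = SNR_in − NF
SNR_out = 48.3 − 8.36 = 39.94 dB

39.94 dB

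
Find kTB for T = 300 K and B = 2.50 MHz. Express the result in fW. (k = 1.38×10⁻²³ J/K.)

10.3 fW

P_n = kTB = 1.38×10⁻²³ × 300 × 2.50×10⁶ = 1.03×10⁻¹⁴ W = 10.3 fW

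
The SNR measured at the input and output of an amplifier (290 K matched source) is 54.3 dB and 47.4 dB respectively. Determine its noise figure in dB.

NF (dB) = SNR_in(dB) − SNR_out(dB) when the source is at T₀
NF = 54.3 − 47.4 = 6.9 dB

6.9 dB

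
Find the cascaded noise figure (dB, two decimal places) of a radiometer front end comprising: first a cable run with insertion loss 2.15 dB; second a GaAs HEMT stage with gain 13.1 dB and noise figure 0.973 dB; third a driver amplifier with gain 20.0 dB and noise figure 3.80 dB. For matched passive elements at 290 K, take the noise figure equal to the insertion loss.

3.35 dB

Convert to linear (a loss of L dB is a gain of −L dB): F_i = 10^(NF_i/10), G_i = 10^(G_i,dB/10)
  Stage 1: F_1 = 10^(2.15/10) = 1.641, G_1 = 10^(−2.15/10) = 0.6095
  Stage 2: F_2 = 10^(0.973/10) = 1.251, G_2 = 10^(13.1/10) = 20.42
  Stage 3: F_3 = 10^(3.80/10) = 2.399, G_3 = 10^(20.0/10) = 100.0
Friis cascade:
  F = 1.641 + (1.251 − 1)/0.6095 + (2.399 − 1)/12.45 = 2.165
NF = 10 log₁₀(2.165) = 3.35 dB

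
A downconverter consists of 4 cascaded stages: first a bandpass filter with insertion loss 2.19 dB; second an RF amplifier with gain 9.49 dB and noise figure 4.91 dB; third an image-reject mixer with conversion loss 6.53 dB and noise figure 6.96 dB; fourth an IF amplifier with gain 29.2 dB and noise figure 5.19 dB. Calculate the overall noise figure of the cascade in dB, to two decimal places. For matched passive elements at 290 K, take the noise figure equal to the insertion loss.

8.92 dB

Convert to linear (a loss of L dB is a gain of −L dB): F_i = 10^(NF_i/10), G_i = 10^(G_i,dB/10)
  Stage 1: F_1 = 10^(2.19/10) = 1.656, G_1 = 10^(−2.19/10) = 0.6039
  Stage 2: F_2 = 10^(4.91/10) = 3.097, G_2 = 10^(9.49/10) = 8.892
  Stage 3: F_3 = 10^(6.96/10) = 4.966, G_3 = 10^(−6.53/10) = 0.2223
  Stage 4: F_4 = 10^(5.19/10) = 3.304, G_4 = 10^(29.2/10) = 831.8
Friis cascade:
  F = 1.656 + (3.097 − 1)/0.6039 + (4.966 − 1)/5.370 + (3.304 − 1)/1.194 = 7.797
NF = 10 log₁₀(7.797) = 8.92 dB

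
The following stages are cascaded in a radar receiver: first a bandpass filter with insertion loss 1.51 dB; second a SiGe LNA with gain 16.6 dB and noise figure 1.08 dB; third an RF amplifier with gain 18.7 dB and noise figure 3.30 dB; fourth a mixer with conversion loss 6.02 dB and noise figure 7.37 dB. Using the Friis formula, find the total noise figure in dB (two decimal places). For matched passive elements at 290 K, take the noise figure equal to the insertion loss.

Convert to linear (a loss of L dB is a gain of −L dB): F_i = 10^(NF_i/10), G_i = 10^(G_i,dB/10)
  Stage 1: F_1 = 10^(1.51/10) = 1.416, G_1 = 10^(−1.51/10) = 0.7063
  Stage 2: F_2 = 10^(1.08/10) = 1.282, G_2 = 10^(16.6/10) = 45.71
  Stage 3: F_3 = 10^(3.30/10) = 2.138, G_3 = 10^(18.7/10) = 74.13
  Stage 4: F_4 = 10^(7.37/10) = 5.458, G_4 = 10^(−6.02/10) = 0.2500
Friis cascade:
  F = 1.416 + (1.282 − 1)/0.7063 + (2.138 − 1)/32.28 + (5.458 − 1)/2393 = 1.853
NF = 10 log₁₀(1.853) = 2.68 dB

2.68 dB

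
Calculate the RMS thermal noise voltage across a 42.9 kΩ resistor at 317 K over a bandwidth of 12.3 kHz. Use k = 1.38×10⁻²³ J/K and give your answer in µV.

3.04 µV

V_n = √(4kTRB)
4kTRB = 4 × 1.38×10⁻²³ × 317 × 4.29×10⁴ × 1.23×10⁴ = 9.23×10⁻¹² V²
V_n = √(9.23×10⁻¹²) = 3.04×10⁻⁶ V = 3.04 µV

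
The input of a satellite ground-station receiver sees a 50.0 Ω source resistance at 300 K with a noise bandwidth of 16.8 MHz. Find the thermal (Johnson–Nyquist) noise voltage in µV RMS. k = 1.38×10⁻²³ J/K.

3.73 µV

V_n = √(4kTRB)
4kTRB = 4 × 1.38×10⁻²³ × 300 × 5.00×10¹ × 1.68×10⁷ = 1.39×10⁻¹¹ V²
V_n = √(1.39×10⁻¹¹) = 3.73×10⁻⁶ V = 3.73 µV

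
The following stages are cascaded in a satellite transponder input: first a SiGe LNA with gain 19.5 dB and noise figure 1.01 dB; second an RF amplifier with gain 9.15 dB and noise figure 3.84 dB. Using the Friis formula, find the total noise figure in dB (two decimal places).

1.06 dB

Convert to linear (a loss of L dB is a gain of −L dB): F_i = 10^(NF_i/10), G_i = 10^(G_i,dB/10)
  Stage 1: F_1 = 10^(1.01/10) = 1.262, G_1 = 10^(19.5/10) = 89.13
  Stage 2: F_2 = 10^(3.84/10) = 2.421, G_2 = 10^(9.15/10) = 8.222
Friis cascade:
  F = 1.262 + (2.421 − 1)/89.13 = 1.278
NF = 10 log₁₀(1.278) = 1.06 dB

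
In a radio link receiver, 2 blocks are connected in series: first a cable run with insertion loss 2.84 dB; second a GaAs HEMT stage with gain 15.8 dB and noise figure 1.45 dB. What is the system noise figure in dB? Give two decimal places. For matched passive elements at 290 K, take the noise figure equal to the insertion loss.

4.29 dB

Convert to linear (a loss of L dB is a gain of −L dB): F_i = 10^(NF_i/10), G_i = 10^(G_i,dB/10)
  Stage 1: F_1 = 10^(2.84/10) = 1.923, G_1 = 10^(−2.84/10) = 0.5200
  Stage 2: F_2 = 10^(1.45/10) = 1.396, G_2 = 10^(15.8/10) = 38.02
Friis cascade:
  F = 1.923 + (1.396 − 1)/0.5200 = 2.685
NF = 10 log₁₀(2.685) = 4.29 dB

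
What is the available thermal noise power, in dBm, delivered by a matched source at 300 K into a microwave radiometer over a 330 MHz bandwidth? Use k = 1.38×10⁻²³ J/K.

P_n = kTB = 1.38×10⁻²³ × 300 × 3.30×10⁸ = 1.37×10⁻¹² W
In dBm: 10 log₁₀(1.37×10⁻¹² / 10⁻³) = −88.6 dBm

−88.6 dBm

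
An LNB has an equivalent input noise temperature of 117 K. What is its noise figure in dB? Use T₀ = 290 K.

F = 1 + T_e/T₀ = 1 + 117/290 = 1.40345
NF = 10 log₁₀(1.40345) = 1.47 dB

1.47 dB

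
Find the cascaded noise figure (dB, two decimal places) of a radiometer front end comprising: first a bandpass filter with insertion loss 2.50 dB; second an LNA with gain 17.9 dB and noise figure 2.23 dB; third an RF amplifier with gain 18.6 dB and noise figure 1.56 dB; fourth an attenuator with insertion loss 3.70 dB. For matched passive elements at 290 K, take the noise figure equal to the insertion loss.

Convert to linear (a loss of L dB is a gain of −L dB): F_i = 10^(NF_i/10), G_i = 10^(G_i,dB/10)
  Stage 1: F_1 = 10^(2.50/10) = 1.778, G_1 = 10^(−2.50/10) = 0.5623
  Stage 2: F_2 = 10^(2.23/10) = 1.671, G_2 = 10^(17.9/10) = 61.66
  Stage 3: F_3 = 10^(1.56/10) = 1.432, G_3 = 10^(18.6/10) = 72.44
  Stage 4: F_4 = 10^(3.70/10) = 2.344, G_4 = 10^(−3.70/10) = 0.4266
Friis cascade:
  F = 1.778 + (1.671 − 1)/0.5623 + (1.432 − 1)/34.67 + (2.344 − 1)/2512 = 2.985
NF = 10 log₁₀(2.985) = 4.75 dB

4.75 dB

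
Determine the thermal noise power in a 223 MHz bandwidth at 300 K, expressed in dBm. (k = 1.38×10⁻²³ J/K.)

−90.3 dBm

P_n = kTB = 1.38×10⁻²³ × 300 × 2.23×10⁸ = 9.23×10⁻¹³ W
In dBm: 10 log₁₀(9.23×10⁻¹³ / 10⁻³) = −90.3 dBm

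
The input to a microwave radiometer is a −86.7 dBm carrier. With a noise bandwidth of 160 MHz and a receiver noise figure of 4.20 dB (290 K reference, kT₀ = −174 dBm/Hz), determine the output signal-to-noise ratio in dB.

Noise floor: N = −174 + 10 log₁₀(B) + NF
10 log₁₀(1.60×10⁸) = 82.04 dB
N = −174 + 82.04 + 4.20 = −87.76 dBm
SNR = P_sig − N = −86.7 − (−87.76) = 1.06 dB → 1.1 dB

1.1 dB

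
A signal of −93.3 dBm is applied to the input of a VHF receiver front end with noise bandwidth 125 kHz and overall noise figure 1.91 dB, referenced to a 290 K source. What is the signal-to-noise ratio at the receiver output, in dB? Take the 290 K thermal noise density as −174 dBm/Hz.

Noise floor: N = −174 + 10 log₁₀(B) + NF
10 log₁₀(1.25×10⁵) = 50.97 dB
N = −174 + 50.97 + 1.91 = −121.12 dBm
SNR = P_sig − N = −93.3 − (−121.12) = 27.82 dB → 27.8 dB

27.8 dB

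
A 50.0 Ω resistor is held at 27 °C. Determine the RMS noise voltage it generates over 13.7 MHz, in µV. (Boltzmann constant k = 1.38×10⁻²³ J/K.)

T = 27 °C + 273.15 = 300.15 K
V_n = √(4kTRB)
4kTRB = 4 × 1.38×10⁻²³ × 300.15 × 5.00×10¹ × 1.37×10⁷ = 1.13×10⁻¹¹ V²
V_n = √(1.13×10⁻¹¹) = 3.37×10⁻⁶ V = 3.37 µV

3.37 µV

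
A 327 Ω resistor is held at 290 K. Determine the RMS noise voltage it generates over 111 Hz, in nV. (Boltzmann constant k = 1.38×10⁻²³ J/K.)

V_n = √(4kTRB)
4kTRB = 4 × 1.38×10⁻²³ × 290 × 3.27×10² × 1.11×10² = 5.81×10⁻¹⁶ V²
V_n = √(5.81×10⁻¹⁶) = 2.41×10⁻⁸ V = 24.1 nV

24.1 nV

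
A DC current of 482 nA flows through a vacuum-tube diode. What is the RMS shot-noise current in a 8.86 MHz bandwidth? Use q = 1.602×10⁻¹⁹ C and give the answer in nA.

I_n = √(2qI·B)
2qI·B = 2 × 1.602×10⁻¹⁹ × 4.82×10⁻⁷ × 8.86×10⁶ = 1.37×10⁻¹⁸ A²
I_n = √(1.37×10⁻¹⁸) = 1.17×10⁻⁹ A = 1.17 nA

1.17 nA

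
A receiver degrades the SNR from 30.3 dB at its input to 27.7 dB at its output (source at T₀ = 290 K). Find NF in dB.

NF (dB) = SNR_in(dB) − SNR_out(dB) when the source is at T₀
NF = 30.3 − 27.7 = 2.6 dB

2.6 dB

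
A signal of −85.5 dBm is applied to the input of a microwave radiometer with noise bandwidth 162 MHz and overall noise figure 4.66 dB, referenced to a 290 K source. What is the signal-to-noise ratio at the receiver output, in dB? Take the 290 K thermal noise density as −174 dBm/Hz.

1.7 dB

Noise floor: N = −174 + 10 log₁₀(B) + NF
10 log₁₀(1.62×10⁸) = 82.1 dB
N = −174 + 82.1 + 4.66 = −87.24 dBm
SNR = P_sig − N = −85.5 − (−87.24) = 1.74 dB → 1.7 dB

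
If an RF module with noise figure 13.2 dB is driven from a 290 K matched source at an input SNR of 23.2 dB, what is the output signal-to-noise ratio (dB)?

10.0 dB

By definition F = SNR_in/SNR_out, so in dB: SNR_out = SNR_in − NF
SNR_out = 23.2 − 13.2 = 10.0 dB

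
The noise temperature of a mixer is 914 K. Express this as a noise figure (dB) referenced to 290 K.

6.18 dB

F = 1 + T_e/T₀ = 1 + 914/290 = 4.15172
NF = 10 log₁₀(4.15172) = 6.18 dB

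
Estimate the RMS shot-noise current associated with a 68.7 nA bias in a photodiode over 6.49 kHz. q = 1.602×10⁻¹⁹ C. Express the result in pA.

12.0 pA

I_n = √(2qI·B)
2qI·B = 2 × 1.602×10⁻¹⁹ × 6.87×10⁻⁸ × 6.49×10³ = 1.43×10⁻²² A²
I_n = √(1.43×10⁻²²) = 1.20×10⁻¹¹ A = 12.0 pA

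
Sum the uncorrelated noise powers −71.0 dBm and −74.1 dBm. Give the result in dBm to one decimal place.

Convert to linear, add, convert back:
P₁ = 7.94×10⁻¹¹ W, P₂ = 3.89×10⁻¹¹ W
P_tot = 1.18×10⁻¹⁰ W → 10 log₁₀(P_tot / 10⁻³) = −69.3 dBm

−69.3 dBm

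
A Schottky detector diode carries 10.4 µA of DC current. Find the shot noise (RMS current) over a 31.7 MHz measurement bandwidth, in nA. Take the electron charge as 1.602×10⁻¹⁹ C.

10.3 nA

I_n = √(2qI·B)
2qI·B = 2 × 1.602×10⁻¹⁹ × 1.04×10⁻⁵ × 3.17×10⁷ = 1.06×10⁻¹⁶ A²
I_n = √(1.06×10⁻¹⁶) = 1.03×10⁻⁸ A = 10.3 nA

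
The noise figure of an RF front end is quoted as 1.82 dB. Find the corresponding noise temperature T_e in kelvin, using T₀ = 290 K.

151 K

F = 10^(1.82/10) = 1.52055
T_e = (F − 1)·T₀ = (1.52055 − 1) × 290 = 151 K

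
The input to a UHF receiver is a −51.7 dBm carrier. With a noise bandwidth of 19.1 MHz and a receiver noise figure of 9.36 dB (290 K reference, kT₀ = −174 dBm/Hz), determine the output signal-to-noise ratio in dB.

40.1 dB

Noise floor: N = −174 + 10 log₁₀(B) + NF
10 log₁₀(1.91×10⁷) = 72.81 dB
N = −174 + 72.81 + 9.36 = −91.83 dBm
SNR = P_sig − N = −51.7 − (−91.83) = 40.13 dB → 40.1 dB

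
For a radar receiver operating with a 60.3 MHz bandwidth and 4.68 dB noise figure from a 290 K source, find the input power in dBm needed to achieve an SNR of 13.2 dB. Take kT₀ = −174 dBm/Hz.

−78.3 dBm

Sensitivity = −174 + 10 log₁₀(B) + NF + SNR_min
= −174 + 77.8 + 4.68 + 13.2
= −78.32 dBm → −78.3 dBm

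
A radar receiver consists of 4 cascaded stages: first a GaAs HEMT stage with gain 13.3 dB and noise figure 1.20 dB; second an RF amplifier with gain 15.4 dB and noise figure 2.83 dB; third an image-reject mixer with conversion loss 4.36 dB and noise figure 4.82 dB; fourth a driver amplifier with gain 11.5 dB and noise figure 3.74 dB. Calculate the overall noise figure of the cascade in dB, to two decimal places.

1.36 dB

Convert to linear (a loss of L dB is a gain of −L dB): F_i = 10^(NF_i/10), G_i = 10^(G_i,dB/10)
  Stage 1: F_1 = 10^(1.20/10) = 1.318, G_1 = 10^(13.3/10) = 21.38
  Stage 2: F_2 = 10^(2.83/10) = 1.919, G_2 = 10^(15.4/10) = 34.67
  Stage 3: F_3 = 10^(4.82/10) = 3.034, G_3 = 10^(−4.36/10) = 0.3664
  Stage 4: F_4 = 10^(3.74/10) = 2.366, G_4 = 10^(11.5/10) = 14.13
Friis cascade:
  F = 1.318 + (1.919 − 1)/21.38 + (3.034 − 1)/741.3 + (2.366 − 1)/271.6 = 1.369
NF = 10 log₁₀(1.369) = 1.36 dB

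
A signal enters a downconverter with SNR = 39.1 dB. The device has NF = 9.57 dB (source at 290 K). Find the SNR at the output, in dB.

By definition F = SNR_in/SNR_out, so in dB: SNR_out = SNR_in − NF
SNR_out = 39.1 − 9.57 = 29.53 dB

29.53 dB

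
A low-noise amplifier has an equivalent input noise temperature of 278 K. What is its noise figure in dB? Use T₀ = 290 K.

2.92 dB

F = 1 + T_e/T₀ = 1 + 278/290 = 1.95862
NF = 10 log₁₀(1.95862) = 2.92 dB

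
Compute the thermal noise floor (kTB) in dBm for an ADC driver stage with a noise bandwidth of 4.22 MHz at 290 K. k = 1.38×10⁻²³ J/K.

P_n = kTB = 1.38×10⁻²³ × 290 × 4.22×10⁶ = 1.69×10⁻¹⁴ W
In dBm: 10 log₁₀(1.69×10⁻¹⁴ / 10⁻³) = −107.7 dBm

−107.7 dBm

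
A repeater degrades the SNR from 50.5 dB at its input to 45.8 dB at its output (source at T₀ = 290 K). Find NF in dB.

NF (dB) = SNR_in(dB) − SNR_out(dB) when the source is at T₀
NF = 50.5 − 45.8 = 4.7 dB

4.7 dB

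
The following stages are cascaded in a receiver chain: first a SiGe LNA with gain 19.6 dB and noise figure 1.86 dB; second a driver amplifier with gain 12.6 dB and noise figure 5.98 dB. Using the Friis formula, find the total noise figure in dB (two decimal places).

1.95 dB

Convert to linear (a loss of L dB is a gain of −L dB): F_i = 10^(NF_i/10), G_i = 10^(G_i,dB/10)
  Stage 1: F_1 = 10^(1.86/10) = 1.535, G_1 = 10^(19.6/10) = 91.20
  Stage 2: F_2 = 10^(5.98/10) = 3.963, G_2 = 10^(12.6/10) = 18.20
Friis cascade:
  F = 1.535 + (3.963 − 1)/91.20 = 1.567
NF = 10 log₁₀(1.567) = 1.95 dB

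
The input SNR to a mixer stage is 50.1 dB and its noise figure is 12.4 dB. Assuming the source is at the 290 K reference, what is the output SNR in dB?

By definition F = SNR_in/SNR_out, so in dB: SNR_out = SNR_in − NF
SNR_out = 50.1 − 12.4 = 37.7 dB

37.7 dB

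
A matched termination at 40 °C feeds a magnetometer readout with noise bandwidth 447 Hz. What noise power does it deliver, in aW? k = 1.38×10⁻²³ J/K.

T = 40 °C + 273.15 = 313.15 K
P_n = kTB = 1.38×10⁻²³ × 313.15 × 4.47×10² = 1.93×10⁻¹⁸ W = 1.93 aW

1.93 aW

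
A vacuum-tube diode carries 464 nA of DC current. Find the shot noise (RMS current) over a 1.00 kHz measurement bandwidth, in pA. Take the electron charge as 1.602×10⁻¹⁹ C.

I_n = √(2qI·B)
2qI·B = 2 × 1.602×10⁻¹⁹ × 4.64×10⁻⁷ × 1.00×10³ = 1.49×10⁻²² A²
I_n = √(1.49×10⁻²²) = 1.22×10⁻¹¹ A = 12.2 pA

12.2 pA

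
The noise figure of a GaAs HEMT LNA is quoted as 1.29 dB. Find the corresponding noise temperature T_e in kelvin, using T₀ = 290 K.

F = 10^(1.29/10) = 1.34586
T_e = (F − 1)·T₀ = (1.34586 − 1) × 290 = 100 K

100 K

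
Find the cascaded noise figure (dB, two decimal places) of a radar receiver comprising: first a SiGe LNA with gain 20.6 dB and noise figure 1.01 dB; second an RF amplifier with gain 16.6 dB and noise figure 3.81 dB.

1.05 dB

Convert to linear (a loss of L dB is a gain of −L dB): F_i = 10^(NF_i/10), G_i = 10^(G_i,dB/10)
  Stage 1: F_1 = 10^(1.01/10) = 1.262, G_1 = 10^(20.6/10) = 114.8
  Stage 2: F_2 = 10^(3.81/10) = 2.404, G_2 = 10^(16.6/10) = 45.71
Friis cascade:
  F = 1.262 + (2.404 − 1)/114.8 = 1.274
NF = 10 log₁₀(1.274) = 1.05 dB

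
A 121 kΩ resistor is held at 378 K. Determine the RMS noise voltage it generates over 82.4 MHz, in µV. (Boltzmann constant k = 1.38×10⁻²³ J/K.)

V_n = √(4kTRB)
4kTRB = 4 × 1.38×10⁻²³ × 378 × 1.21×10⁵ × 8.24×10⁷ = 2.08×10⁻⁷ V²
V_n = √(2.08×10⁻⁷) = 4.56×10⁻⁴ V = 456 µV

456 µV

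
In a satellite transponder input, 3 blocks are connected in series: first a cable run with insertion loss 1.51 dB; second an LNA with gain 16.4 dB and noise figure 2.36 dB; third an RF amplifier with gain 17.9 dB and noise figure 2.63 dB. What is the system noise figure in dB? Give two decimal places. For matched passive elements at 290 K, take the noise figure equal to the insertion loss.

3.92 dB

Convert to linear (a loss of L dB is a gain of −L dB): F_i = 10^(NF_i/10), G_i = 10^(G_i,dB/10)
  Stage 1: F_1 = 10^(1.51/10) = 1.416, G_1 = 10^(−1.51/10) = 0.7063
  Stage 2: F_2 = 10^(2.36/10) = 1.722, G_2 = 10^(16.4/10) = 43.65
  Stage 3: F_3 = 10^(2.63/10) = 1.832, G_3 = 10^(17.9/10) = 61.66
Friis cascade:
  F = 1.416 + (1.722 − 1)/0.7063 + (1.832 − 1)/30.83 = 2.465
NF = 10 log₁₀(2.465) = 3.92 dB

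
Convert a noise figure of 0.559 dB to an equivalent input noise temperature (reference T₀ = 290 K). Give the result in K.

39.8 K

F = 10^(0.559/10) = 1.13737
T_e = (F − 1)·T₀ = (1.13737 − 1) × 290 = 39.8 K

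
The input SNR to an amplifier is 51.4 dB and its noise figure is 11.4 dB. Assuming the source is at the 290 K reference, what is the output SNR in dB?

40.0 dB

By definition F = SNR_in/SNR_out, so in dB: SNR_out = SNR_in − NF
SNR_out = 51.4 − 11.4 = 40.0 dB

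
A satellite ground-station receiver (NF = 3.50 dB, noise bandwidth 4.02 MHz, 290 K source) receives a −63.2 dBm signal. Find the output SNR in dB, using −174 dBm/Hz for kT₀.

41.3 dB

Noise floor: N = −174 + 10 log₁₀(B) + NF
10 log₁₀(4.02×10⁶) = 66.04 dB
N = −174 + 66.04 + 3.50 = −104.46 dBm
SNR = P_sig − N = −63.2 − (−104.46) = 41.26 dB → 41.3 dB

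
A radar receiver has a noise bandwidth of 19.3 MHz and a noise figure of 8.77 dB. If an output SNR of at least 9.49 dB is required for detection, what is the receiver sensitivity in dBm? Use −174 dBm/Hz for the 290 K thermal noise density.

−82.9 dBm

Sensitivity = −174 + 10 log₁₀(B) + NF + SNR_min
= −174 + 72.86 + 8.77 + 9.49
= −82.88 dBm → −82.9 dBm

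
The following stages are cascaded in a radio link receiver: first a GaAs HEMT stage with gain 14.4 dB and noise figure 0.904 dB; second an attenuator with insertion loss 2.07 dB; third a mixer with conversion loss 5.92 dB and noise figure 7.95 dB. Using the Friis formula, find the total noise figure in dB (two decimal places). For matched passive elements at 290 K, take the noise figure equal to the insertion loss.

Convert to linear (a loss of L dB is a gain of −L dB): F_i = 10^(NF_i/10), G_i = 10^(G_i,dB/10)
  Stage 1: F_1 = 10^(0.904/10) = 1.231, G_1 = 10^(14.4/10) = 27.54
  Stage 2: F_2 = 10^(2.07/10) = 1.611, G_2 = 10^(−2.07/10) = 0.6209
  Stage 3: F_3 = 10^(7.95/10) = 6.237, G_3 = 10^(−5.92/10) = 0.2559
Friis cascade:
  F = 1.231 + (1.611 − 1)/27.54 + (6.237 − 1)/17.10 = 1.560
NF = 10 log₁₀(1.560) = 1.93 dB

1.93 dB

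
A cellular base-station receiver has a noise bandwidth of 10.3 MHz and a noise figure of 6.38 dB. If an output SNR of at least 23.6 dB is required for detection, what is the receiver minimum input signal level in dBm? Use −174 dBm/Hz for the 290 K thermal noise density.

−73.9 dBm

Sensitivity = −174 + 10 log₁₀(B) + NF + SNR_min
= −174 + 70.13 + 6.38 + 23.6
= −73.89 dBm → −73.9 dBm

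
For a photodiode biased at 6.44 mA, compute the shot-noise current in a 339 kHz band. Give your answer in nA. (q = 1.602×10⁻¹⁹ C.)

I_n = √(2qI·B)
2qI·B = 2 × 1.602×10⁻¹⁹ × 6.44×10⁻³ × 3.39×10⁵ = 6.99×10⁻¹⁶ A²
I_n = √(6.99×10⁻¹⁶) = 2.64×10⁻⁸ A = 26.4 nA

26.4 nA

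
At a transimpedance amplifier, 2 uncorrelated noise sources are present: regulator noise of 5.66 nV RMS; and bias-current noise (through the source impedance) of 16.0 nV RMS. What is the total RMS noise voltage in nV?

17.0 nV

Uncorrelated sources add in power (mean-square): V_tot = √(ΣV_i²)
V_tot = √[(5.66×10⁻⁹)² + (1.60×10⁻⁸)²] = 1.70×10⁻⁸ V = 17.0 nV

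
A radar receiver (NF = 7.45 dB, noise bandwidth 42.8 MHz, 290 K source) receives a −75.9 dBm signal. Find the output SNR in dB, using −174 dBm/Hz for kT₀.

14.3 dB

Noise floor: N = −174 + 10 log₁₀(B) + NF
10 log₁₀(4.28×10⁷) = 76.31 dB
N = −174 + 76.31 + 7.45 = −90.24 dBm
SNR = P_sig − N = −75.9 − (−90.24) = 14.34 dB → 14.3 dB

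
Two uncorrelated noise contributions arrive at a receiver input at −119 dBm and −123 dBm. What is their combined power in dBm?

Convert to linear, add, convert back:
P₁ = 1.26×10⁻¹⁵ W, P₂ = 5.01×10⁻¹⁶ W
P_tot = 1.76×10⁻¹⁵ W → 10 log₁₀(P_tot / 10⁻³) = −117.5 dBm

−117.5 dBm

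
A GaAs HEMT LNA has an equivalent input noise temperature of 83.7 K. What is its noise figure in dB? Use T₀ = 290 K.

1.10 dB

F = 1 + T_e/T₀ = 1 + 83.7/290 = 1.28862
NF = 10 log₁₀(1.28862) = 1.10 dB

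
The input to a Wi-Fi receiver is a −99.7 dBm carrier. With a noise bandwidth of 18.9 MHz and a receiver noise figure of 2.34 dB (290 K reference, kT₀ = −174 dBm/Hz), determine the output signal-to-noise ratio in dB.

Noise floor: N = −174 + 10 log₁₀(B) + NF
10 log₁₀(1.89×10⁷) = 72.76 dB
N = −174 + 72.76 + 2.34 = −98.90 dBm
SNR = P_sig − N = −99.7 − (−98.90) = −0.80 dB → −0.8 dB

−0.8 dB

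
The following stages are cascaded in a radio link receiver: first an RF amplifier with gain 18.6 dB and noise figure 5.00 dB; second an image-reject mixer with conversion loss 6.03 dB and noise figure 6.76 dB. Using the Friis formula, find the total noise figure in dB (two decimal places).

Convert to linear (a loss of L dB is a gain of −L dB): F_i = 10^(NF_i/10), G_i = 10^(G_i,dB/10)
  Stage 1: F_1 = 10^(5.00/10) = 3.162, G_1 = 10^(18.6/10) = 72.44
  Stage 2: F_2 = 10^(6.76/10) = 4.742, G_2 = 10^(−6.03/10) = 0.2495
Friis cascade:
  F = 3.162 + (4.742 − 1)/72.44 = 3.214
NF = 10 log₁₀(3.214) = 5.07 dB

5.07 dB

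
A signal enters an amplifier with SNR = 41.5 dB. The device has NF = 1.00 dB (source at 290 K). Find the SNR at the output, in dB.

By definition F = SNR_in/SNR_out, so in dB: SNR_out = SNR_in − NF
SNR_out = 41.5 − 1.00 = 40.50 dB

40.50 dB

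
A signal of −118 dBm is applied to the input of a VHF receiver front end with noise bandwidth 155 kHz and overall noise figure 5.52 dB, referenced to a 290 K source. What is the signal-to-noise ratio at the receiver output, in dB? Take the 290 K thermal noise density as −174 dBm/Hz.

−1.4 dB

Noise floor: N = −174 + 10 log₁₀(B) + NF
10 log₁₀(1.55×10⁵) = 51.9 dB
N = −174 + 51.9 + 5.52 = −116.58 dBm
SNR = P_sig − N = −118 − (−116.58) = −1.42 dB → −1.4 dB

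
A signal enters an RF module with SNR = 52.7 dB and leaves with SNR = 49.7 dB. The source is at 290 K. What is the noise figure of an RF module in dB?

3.0 dB

NF (dB) = SNR_in(dB) − SNR_out(dB) when the source is at T₀
NF = 52.7 − 49.7 = 3.0 dB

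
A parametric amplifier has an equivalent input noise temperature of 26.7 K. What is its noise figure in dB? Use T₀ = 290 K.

0.383 dB

F = 1 + T_e/T₀ = 1 + 26.7/290 = 1.09207
NF = 10 log₁₀(1.09207) = 0.383 dB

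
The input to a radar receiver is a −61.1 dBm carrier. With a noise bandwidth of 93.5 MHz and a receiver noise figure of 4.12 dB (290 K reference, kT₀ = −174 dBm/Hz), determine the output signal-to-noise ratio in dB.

29.1 dB

Noise floor: N = −174 + 10 log₁₀(B) + NF
10 log₁₀(9.35×10⁷) = 79.71 dB
N = −174 + 79.71 + 4.12 = −90.17 dBm
SNR = P_sig − N = −61.1 − (−90.17) = 29.07 dB → 29.1 dB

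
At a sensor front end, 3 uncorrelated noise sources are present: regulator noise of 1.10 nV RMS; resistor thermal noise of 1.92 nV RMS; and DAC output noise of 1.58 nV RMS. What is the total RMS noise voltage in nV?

2.72 nV

Uncorrelated sources add in power (mean-square): V_tot = √(ΣV_i²)
V_tot = √[(1.10×10⁻⁹)² + (1.92×10⁻⁹)² + (1.58×10⁻⁹)²] = 2.72×10⁻⁹ V = 2.72 nV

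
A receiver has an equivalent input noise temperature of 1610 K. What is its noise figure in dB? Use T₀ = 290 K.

F = 1 + T_e/T₀ = 1 + 1610/290 = 6.55172
NF = 10 log₁₀(6.55172) = 8.16 dB

8.16 dB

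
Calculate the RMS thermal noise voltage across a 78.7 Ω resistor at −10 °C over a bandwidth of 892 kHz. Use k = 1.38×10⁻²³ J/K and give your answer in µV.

1.01 µV

T = −10 °C + 273.15 = 263.15 K
V_n = √(4kTRB)
4kTRB = 4 × 1.38×10⁻²³ × 263.15 × 7.87×10¹ × 8.92×10⁵ = 1.02×10⁻¹² V²
V_n = √(1.02×10⁻¹²) = 1.01×10⁻⁶ V = 1.01 µV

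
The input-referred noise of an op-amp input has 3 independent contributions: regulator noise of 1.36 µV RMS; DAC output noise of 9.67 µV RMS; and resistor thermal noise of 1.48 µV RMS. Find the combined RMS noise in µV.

Uncorrelated sources add in power (mean-square): V_tot = √(ΣV_i²)
V_tot = √[(1.36×10⁻⁶)² + (9.67×10⁻⁶)² + (1.48×10⁻⁶)²] = 9.88×10⁻⁶ V = 9.88 µV

9.88 µV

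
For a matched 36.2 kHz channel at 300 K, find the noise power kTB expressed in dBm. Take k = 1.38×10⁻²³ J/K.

P_n = kTB = 1.38×10⁻²³ × 300 × 3.62×10⁴ = 1.50×10⁻¹⁶ W
In dBm: 10 log₁₀(1.50×10⁻¹⁶ / 10⁻³) = −128.2 dBm

−128.2 dBm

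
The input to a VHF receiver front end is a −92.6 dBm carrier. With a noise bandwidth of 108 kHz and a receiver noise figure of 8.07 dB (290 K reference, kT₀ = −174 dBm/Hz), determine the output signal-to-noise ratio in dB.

Noise floor: N = −174 + 10 log₁₀(B) + NF
10 log₁₀(1.08×10⁵) = 50.33 dB
N = −174 + 50.33 + 8.07 = −115.60 dBm
SNR = P_sig − N = −92.6 − (−115.60) = 23.00 dB → 23.0 dB

23.0 dB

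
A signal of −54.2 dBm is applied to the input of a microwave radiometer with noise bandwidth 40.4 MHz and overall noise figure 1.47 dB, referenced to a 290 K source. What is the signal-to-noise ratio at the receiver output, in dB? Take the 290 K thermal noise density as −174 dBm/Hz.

42.3 dB

Noise floor: N = −174 + 10 log₁₀(B) + NF
10 log₁₀(4.04×10⁷) = 76.06 dB
N = −174 + 76.06 + 1.47 = −96.47 dBm
SNR = P_sig − N = −54.2 − (−96.47) = 42.27 dB → 42.3 dB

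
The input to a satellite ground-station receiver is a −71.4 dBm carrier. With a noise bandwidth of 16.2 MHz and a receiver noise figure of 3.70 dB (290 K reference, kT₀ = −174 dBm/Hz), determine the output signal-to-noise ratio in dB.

Noise floor: N = −174 + 10 log₁₀(B) + NF
10 log₁₀(1.62×10⁷) = 72.1 dB
N = −174 + 72.1 + 3.70 = −98.20 dBm
SNR = P_sig − N = −71.4 − (−98.20) = 26.80 dB → 26.8 dB

26.8 dB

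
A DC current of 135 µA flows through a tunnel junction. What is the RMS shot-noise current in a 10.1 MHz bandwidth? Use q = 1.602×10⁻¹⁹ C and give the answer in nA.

I_n = √(2qI·B)
2qI·B = 2 × 1.602×10⁻¹⁹ × 1.35×10⁻⁴ × 1.01×10⁷ = 4.37×10⁻¹⁶ A²
I_n = √(4.37×10⁻¹⁶) = 2.09×10⁻⁸ A = 20.9 nA

20.9 nA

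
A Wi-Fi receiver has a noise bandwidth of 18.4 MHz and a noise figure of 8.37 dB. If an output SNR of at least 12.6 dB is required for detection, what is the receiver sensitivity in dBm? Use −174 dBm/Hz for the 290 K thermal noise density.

−80.4 dBm

Sensitivity = −174 + 10 log₁₀(B) + NF + SNR_min
= −174 + 72.65 + 8.37 + 12.6
= −80.38 dBm → −80.4 dBm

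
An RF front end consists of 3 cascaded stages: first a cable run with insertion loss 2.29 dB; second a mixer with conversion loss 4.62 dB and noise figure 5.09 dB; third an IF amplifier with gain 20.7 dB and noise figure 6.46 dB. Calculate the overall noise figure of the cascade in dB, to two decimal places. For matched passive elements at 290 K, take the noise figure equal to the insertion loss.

Convert to linear (a loss of L dB is a gain of −L dB): F_i = 10^(NF_i/10), G_i = 10^(G_i,dB/10)
  Stage 1: F_1 = 10^(2.29/10) = 1.694, G_1 = 10^(−2.29/10) = 0.5902
  Stage 2: F_2 = 10^(5.09/10) = 3.228, G_2 = 10^(−4.62/10) = 0.3451
  Stage 3: F_3 = 10^(6.46/10) = 4.426, G_3 = 10^(20.7/10) = 117.5
Friis cascade:
  F = 1.694 + (3.228 − 1)/0.5902 + (4.426 − 1)/0.2037 = 22.29
NF = 10 log₁₀(22.29) = 13.48 dB

13.48 dB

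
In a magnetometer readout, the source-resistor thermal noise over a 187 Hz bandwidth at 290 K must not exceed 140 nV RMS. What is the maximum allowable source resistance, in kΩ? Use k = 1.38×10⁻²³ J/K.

6.55 kΩ

Johnson–Nyquist: V_n = √(4kTRB) ⇒ R = V_n² / (4kTB)
4kTB = 4 × 1.38×10⁻²³ × 290 × 1.87×10² = 2.99×10⁻¹⁸
R = (1.40×10⁻⁷)² / 2.99×10⁻¹⁸ = 6.55×10³ Ω = 6.55 kΩ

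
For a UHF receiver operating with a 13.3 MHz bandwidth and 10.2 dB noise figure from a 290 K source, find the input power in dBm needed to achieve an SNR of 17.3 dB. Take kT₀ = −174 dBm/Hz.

−75.3 dBm

Sensitivity = −174 + 10 log₁₀(B) + NF + SNR_min
= −174 + 71.24 + 10.2 + 17.3
= −75.26 dBm → −75.3 dBm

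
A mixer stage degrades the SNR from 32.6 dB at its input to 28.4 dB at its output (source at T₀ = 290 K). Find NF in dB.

NF (dB) = SNR_in(dB) − SNR_out(dB) when the source is at T₀
NF = 32.6 − 28.4 = 4.2 dB

4.2 dB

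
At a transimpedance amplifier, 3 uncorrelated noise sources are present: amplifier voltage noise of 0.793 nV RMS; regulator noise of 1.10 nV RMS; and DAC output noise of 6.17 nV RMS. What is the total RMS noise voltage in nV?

6.32 nV

Uncorrelated sources add in power (mean-square): V_tot = √(ΣV_i²)
V_tot = √[(7.93×10⁻¹⁰)² + (1.10×10⁻⁹)² + (6.17×10⁻⁹)²] = 6.32×10⁻⁹ V = 6.32 nV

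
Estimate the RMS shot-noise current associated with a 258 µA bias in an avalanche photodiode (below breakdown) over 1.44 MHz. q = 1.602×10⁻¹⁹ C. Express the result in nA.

I_n = √(2qI·B)
2qI·B = 2 × 1.602×10⁻¹⁹ × 2.58×10⁻⁴ × 1.44×10⁶ = 1.19×10⁻¹⁶ A²
I_n = √(1.19×10⁻¹⁶) = 1.09×10⁻⁸ A = 10.9 nA

10.9 nA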